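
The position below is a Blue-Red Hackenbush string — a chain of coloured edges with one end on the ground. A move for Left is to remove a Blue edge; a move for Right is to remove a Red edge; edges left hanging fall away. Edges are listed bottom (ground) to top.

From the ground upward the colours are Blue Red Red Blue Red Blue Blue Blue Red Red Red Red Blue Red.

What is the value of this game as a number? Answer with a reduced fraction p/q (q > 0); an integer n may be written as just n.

2949/8192

Build v(s[:k]) for k = 1..14, string s = Blue Red Red Blue Red Blue Blue Blue Red Red Red Red Blue Red.
edge 1 of 14 (Blue): { 0 | (no moves) } — 1
edge 2 of 14 (Red): { 0 | 1 } — 1/2
edge 3 of 14 (Red): { 0 | 1/2, 1 } — 1/4
edge 4 of 14 (Blue): { 0, 1/4 | 1/2, 1 } — 3/8
edge 5 of 14 (Red): { 0, 1/4 | 3/8, 1/2, 1 } — 5/16
edge 6 of 14 (Blue): { 0, 1/4, 5/16 | 3/8, 1/2, 1 } — 11/32
edge 7 of 14 (Blue): { 0, 1/4, 5/16, 11/32 | 3/8, 1/2, 1 } — 23/64
edge 8 of 14 (Blue): { 0, 1/4, 5/16, 11/32, 23/64 | 3/8, 1/2, 1 } — 47/128
edge 9 of 14 (Red): { 0, 1/4, 5/16, 11/32, 23/64 | 47/128, 3/8, 1/2, 1 } — 93/256
edge 10 of 14 (Red): { 0, 1/4, 5/16, 11/32, 23/64 | 93/256, 47/128, 3/8, 1/2, 1 } — 185/512
edge 11 of 14 (Red): { 0, 1/4, 5/16, 11/32, 23/64 | 185/512, 93/256, 47/128, 3/8, 1/2, 1 } — 369/1024
edge 12 of 14 (Red): { 0, 1/4, 5/16, 11/32, 23/64 | 369/1024, 185/512, 93/256, 47/128, 3/8, 1/2, 1 } — 737/2048
edge 13 of 14 (Blue): { 0, 1/4, 5/16, 11/32, 23/64, 737/2048 | 369/1024, 185/512, 93/256, 47/128, 3/8, 1/2, 1 } — 1475/4096
edge 14 of 14 (Red): { 0, 1/4, 5/16, 11/32, 23/64, 737/2048 | 1475/4096, 369/1024, 185/512, 93/256, 47/128, 3/8, 1/2, 1 } — 2949/8192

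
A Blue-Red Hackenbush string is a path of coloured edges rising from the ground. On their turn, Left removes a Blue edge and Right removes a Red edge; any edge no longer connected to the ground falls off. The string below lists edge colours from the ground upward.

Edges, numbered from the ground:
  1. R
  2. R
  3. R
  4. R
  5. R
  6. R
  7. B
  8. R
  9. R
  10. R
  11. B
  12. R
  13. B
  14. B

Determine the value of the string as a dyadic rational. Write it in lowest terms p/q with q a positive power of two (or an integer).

Prefix values for R R R R R R B R R R B R B B via {L|R} + simplicity:
1 of 14 · R · max L −∞ · min R 0 — -1
2 of 14 · RR · max L −∞ · min R -1 — -2
3 of 14 · RRR · max L −∞ · min R -2 — -3
4 of 14 · RRRR · max L −∞ · min R -3 — -4
5 of 14 · RRRRR · max L −∞ · min R -4 — -5
6 of 14 · RRRRRR · max L −∞ · min R -5 — -6
7 of 14 · RRRRRRB · max L -6 · min R -5 — -11/2
8 of 14 · RRRRRRBR · max L -6 · min R -11/2 — -23/4
9 of 14 · RRRRRRBRR · max L -6 · min R -23/4 — -47/8
10 of 14 · RRRRRRBRRR · max L -6 · min R -47/8 — -95/16
11 of 14 · RRRRRRBRRRB · max L -95/16 · min R -47/8 — -189/32
12 of 14 · RRRRRRBRRRBR · max L -95/16 · min R -189/32 — -379/64
13 of 14 · RRRRRRBRRRBRB · max L -379/64 · min R -189/32 — -757/128
14 of 14 · RRRRRRBRRRBRBB · max L -757/128 · min R -189/32 — -1513/256

-1513/256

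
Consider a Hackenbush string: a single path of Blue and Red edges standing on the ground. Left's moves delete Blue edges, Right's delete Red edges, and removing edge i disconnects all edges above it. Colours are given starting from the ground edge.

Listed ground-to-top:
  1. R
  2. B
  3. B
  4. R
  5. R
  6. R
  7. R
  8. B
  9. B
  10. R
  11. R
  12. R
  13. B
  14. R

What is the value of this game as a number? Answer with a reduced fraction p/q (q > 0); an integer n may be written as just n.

Build v(s[:k]) for k = 1..14, string s = R B B R R R R B B R R R B R.
v(R) = {  | 0 } gives -1
v(RB) = { -1 | 0 } gives -1/2
v(RBB) = { -1 -1/2 | 0 } gives -1/4
v(RBBR) = { -1 -1/2 | -1/4 0 } gives -3/8
v(RBBRR) = { -1 -1/2 | -3/8 -1/4 0 } gives -7/16
v(RBBRRR) = { -1 -1/2 | -7/16 -3/8 -1/4 0 } gives -15/32
v(RBBRRRR) = { -1 -1/2 | -15/32 -7/16 -3/8 -1/4 0 } gives -31/64
v(RBBRRRRB) = { -1 -1/2 -31/64 | -15/32 -7/16 -3/8 -1/4 0 } gives -61/128
v(RBBRRRRBB) = { -1 -1/2 -31/64 -61/128 | -15/32 -7/16 -3/8 -1/4 0 } gives -121/256
v(RBBRRRRBBR) = { -1 -1/2 -31/64 -61/128 | -121/256 -15/32 -7/16 -3/8 -1/4 0 } gives -243/512
v(RBBRRRRBBRR) = { -1 -1/2 -31/64 -61/128 | -243/512 -121/256 -15/32 -7/16 -3/8 -1/4 0 } gives -487/1024
v(RBBRRRRBBRRR) = { -1 -1/2 -31/64 -61/128 | -487/1024 -243/512 -121/256 -15/32 -7/16 -3/8 -1/4 0 } gives -975/2048
v(RBBRRRRBBRRRB) = { -1 -1/2 -31/64 -61/128 -975/2048 | -487/1024 -243/512 -121/256 -15/32 -7/16 -3/8 -1/4 0 } gives -1949/4096
v(RBBRRRRBBRRRBR) = { -1 -1/2 -31/64 -61/128 -975/2048 | -1949/4096 -487/1024 -243/512 -121/256 -15/32 -7/16 -3/8 -1/4 0 } gives -3899/8192

-3899/8192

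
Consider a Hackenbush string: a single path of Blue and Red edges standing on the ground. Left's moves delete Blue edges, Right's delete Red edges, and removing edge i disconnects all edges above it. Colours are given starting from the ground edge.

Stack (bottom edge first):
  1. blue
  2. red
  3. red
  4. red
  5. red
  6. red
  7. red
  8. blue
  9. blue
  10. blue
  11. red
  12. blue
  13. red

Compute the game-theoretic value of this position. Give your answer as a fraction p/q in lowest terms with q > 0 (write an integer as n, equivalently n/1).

step 1: add blue to get b; options L={ 0 } R={ ∅ } — 1
step 2: add red to get br; options L={ 0 } R={ 1 } — 1/2
step 3: add red to get brr; options L={ 0 } R={ 1/2, 1 } — 1/4
step 4: add red to get brrr; options L={ 0 } R={ 1/4, 1/2, 1 } — 1/8
step 5: add red to get brrrr; options L={ 0 } R={ 1/8, 1/4, 1/2, 1 } — 1/16
step 6: add red to get brrrrr; options L={ 0 } R={ 1/16, 1/8, 1/4, 1/2, 1 } — 1/32
step 7: add red to get brrrrrr; options L={ 0 } R={ 1/32, 1/16, 1/8, 1/4, 1/2, 1 } — 1/64
step 8: add blue to get brrrrrrb; options L={ 0, 1/64 } R={ 1/32, 1/16, 1/8, 1/4, 1/2, 1 } — 3/128
step 9: add blue to get brrrrrrbb; options L={ 0, 1/64, 3/128 } R={ 1/32, 1/16, 1/8, 1/4, 1/2, 1 } — 7/256
step 10: add blue to get brrrrrrbbb; options L={ 0, 1/64, 3/128, 7/256 } R={ 1/32, 1/16, 1/8, 1/4, 1/2, 1 } — 15/512
step 11: add red to get brrrrrrbbbr; options L={ 0, 1/64, 3/128, 7/256 } R={ 15/512, 1/32, 1/16, 1/8, 1/4, 1/2, 1 } — 29/1024
step 12: add blue to get brrrrrrbbbrb; options L={ 0, 1/64, 3/128, 7/256, 29/1024 } R={ 15/512, 1/32, 1/16, 1/8, 1/4, 1/2, 1 } — 59/2048
step 13: add red to get brrrrrrbbbrbr; options L={ 0, 1/64, 3/128, 7/256, 29/1024 } R={ 59/2048, 15/512, 1/32, 1/16, 1/8, 1/4, 1/2, 1 } — 117/4096

117/4096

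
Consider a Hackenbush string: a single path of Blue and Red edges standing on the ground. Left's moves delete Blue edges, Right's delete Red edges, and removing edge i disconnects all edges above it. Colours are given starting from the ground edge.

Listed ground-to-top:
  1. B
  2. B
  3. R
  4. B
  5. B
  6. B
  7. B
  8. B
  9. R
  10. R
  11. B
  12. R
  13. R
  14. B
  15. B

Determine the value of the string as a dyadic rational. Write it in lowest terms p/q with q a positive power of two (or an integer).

Build value(s[:k]) for k = 1..15, string s = B B R B B B B B R R B R R B B.
edge 1 of 15 (B): { 0 | · } => 1
edge 2 of 15 (B): { 0; 1 | · } => 2
edge 3 of 15 (R): { 0; 1 | 2 } => 3/2
edge 4 of 15 (B): { 0; 1; 3/2 | 2 } => 7/4
edge 5 of 15 (B): { 0; 1; 3/2; 7/4 | 2 } => 15/8
edge 6 of 15 (B): { 0; 1; 3/2; 7/4; 15/8 | 2 } => 31/16
edge 7 of 15 (B): { 0; 1; 3/2; 7/4; 15/8; 31/16 | 2 } => 63/32
edge 8 of 15 (B): { 0; 1; 3/2; 7/4; 15/8; 31/16; 63/32 | 2 } => 127/64
edge 9 of 15 (R): { 0; 1; 3/2; 7/4; 15/8; 31/16; 63/32 | 127/64; 2 } => 253/128
edge 10 of 15 (R): { 0; 1; 3/2; 7/4; 15/8; 31/16; 63/32 | 253/128; 127/64; 2 } => 505/256
edge 11 of 15 (B): { 0; 1; 3/2; 7/4; 15/8; 31/16; 63/32; 505/256 | 253/128; 127/64; 2 } => 1011/512
edge 12 of 15 (R): { 0; 1; 3/2; 7/4; 15/8; 31/16; 63/32; 505/256 | 1011/512; 253/128; 127/64; 2 } => 2021/1024
edge 13 of 15 (R): { 0; 1; 3/2; 7/4; 15/8; 31/16; 63/32; 505/256 | 2021/1024; 1011/512; 253/128; 127/64; 2 } => 4041/2048
edge 14 of 15 (B): { 0; 1; 3/2; 7/4; 15/8; 31/16; 63/32; 505/256; 4041/2048 | 2021/1024; 1011/512; 253/128; 127/64; 2 } => 8083/4096
edge 15 of 15 (B): { 0; 1; 3/2; 7/4; 15/8; 31/16; 63/32; 505/256; 4041/2048; 8083/4096 | 2021/1024; 1011/512; 253/128; 127/64; 2 } => 16167/8192

16167/8192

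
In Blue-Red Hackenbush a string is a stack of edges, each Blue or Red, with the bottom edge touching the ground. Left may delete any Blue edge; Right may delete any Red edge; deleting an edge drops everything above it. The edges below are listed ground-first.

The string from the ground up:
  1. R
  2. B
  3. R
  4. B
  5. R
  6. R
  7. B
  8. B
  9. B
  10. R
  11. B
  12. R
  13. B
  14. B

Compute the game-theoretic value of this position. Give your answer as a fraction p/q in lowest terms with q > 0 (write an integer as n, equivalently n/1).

1 of 14 · R · max L −∞ · min R 0 — -1
2 of 14 · RB · max L -1 · min R 0 — -1/2
3 of 14 · RBR · max L -1 · min R -1/2 — -3/4
4 of 14 · RBRB · max L -3/4 · min R -1/2 — -5/8
5 of 14 · RBRBR · max L -3/4 · min R -5/8 — -11/16
6 of 14 · RBRBRR · max L -3/4 · min R -11/16 — -23/32
7 of 14 · RBRBRRB · max L -23/32 · min R -11/16 — -45/64
8 of 14 · RBRBRRBB · max L -45/64 · min R -11/16 — -89/128
9 of 14 · RBRBRRBBB · max L -89/128 · min R -11/16 — -177/256
10 of 14 · RBRBRRBBBR · max L -89/128 · min R -177/256 — -355/512
11 of 14 · RBRBRRBBBRB · max L -355/512 · min R -177/256 — -709/1024
12 of 14 · RBRBRRBBBRBR · max L -355/512 · min R -709/1024 — -1419/2048
13 of 14 · RBRBRRBBBRBRB · max L -1419/2048 · min R -709/1024 — -2837/4096
14 of 14 · RBRBRRBBBRBRBB · max L -2837/4096 · min R -709/1024 — -5673/8192

-5673/8192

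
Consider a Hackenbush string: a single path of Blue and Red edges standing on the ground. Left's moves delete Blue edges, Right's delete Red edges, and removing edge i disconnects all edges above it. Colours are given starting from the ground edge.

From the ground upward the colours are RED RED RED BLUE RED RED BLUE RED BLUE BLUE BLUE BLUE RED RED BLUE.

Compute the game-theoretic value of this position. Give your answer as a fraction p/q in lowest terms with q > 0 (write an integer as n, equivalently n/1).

Build g(s[:k]) for k = 1..15, string s = RED RED RED BLUE RED RED BLUE RED BLUE BLUE BLUE BLUE RED RED BLUE.
g(R) = { (no moves) | 0 } gives -1
g(RR) = { (no moves) | -1, 0 } gives -2
g(RRR) = { (no moves) | -2, -1, 0 } gives -3
g(RRRB) = { -3 | -2, -1, 0 } gives -5/2
g(RRRBR) = { -3 | -5/2, -2, -1, 0 } gives -11/4
g(RRRBRR) = { -3 | -11/4, -5/2, -2, -1, 0 } gives -23/8
g(RRRBRRB) = { -3, -23/8 | -11/4, -5/2, -2, -1, 0 } gives -45/16
g(RRRBRRBR) = { -3, -23/8 | -45/16, -11/4, -5/2, -2, -1, 0 } gives -91/32
g(RRRBRRBRB) = { -3, -23/8, -91/32 | -45/16, -11/4, -5/2, -2, -1, 0 } gives -181/64
g(RRRBRRBRBB) = { -3, -23/8, -91/32, -181/64 | -45/16, -11/4, -5/2, -2, -1, 0 } gives -361/128
g(RRRBRRBRBBB) = { -3, -23/8, -91/32, -181/64, -361/128 | -45/16, -11/4, -5/2, -2, -1, 0 } gives -721/256
g(RRRBRRBRBBBB) = { -3, -23/8, -91/32, -181/64, -361/128, -721/256 | -45/16, -11/4, -5/2, -2, -1, 0 } gives -1441/512
g(RRRBRRBRBBBBR) = { -3, -23/8, -91/32, -181/64, -361/128, -721/256 | -1441/512, -45/16, -11/4, -5/2, -2, -1, 0 } gives -2883/1024
g(RRRBRRBRBBBBRR) = { -3, -23/8, -91/32, -181/64, -361/128, -721/256 | -2883/1024, -1441/512, -45/16, -11/4, -5/2, -2, -1, 0 } gives -5767/2048
g(RRRBRRBRBBBBRRB) = { -3, -23/8, -91/32, -181/64, -361/128, -721/256, -5767/2048 | -2883/1024, -1441/512, -45/16, -11/4, -5/2, -2, -1, 0 } gives -11533/4096

-11533/4096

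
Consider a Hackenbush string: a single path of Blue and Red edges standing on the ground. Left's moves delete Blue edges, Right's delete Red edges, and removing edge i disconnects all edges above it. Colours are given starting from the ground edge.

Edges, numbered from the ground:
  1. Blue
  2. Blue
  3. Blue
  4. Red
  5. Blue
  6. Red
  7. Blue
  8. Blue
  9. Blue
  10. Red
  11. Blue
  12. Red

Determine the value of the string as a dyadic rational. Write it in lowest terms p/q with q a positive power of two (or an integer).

value_1 [B]  L=[0]  R=[none]  => 1
value_2 [BB]  L=[0,1]  R=[none]  => 2
value_3 [BBB]  L=[0,1,2]  R=[none]  => 3
value_4 [BBBR]  L=[0,1,2]  R=[3]  => 5/2
value_5 [BBBRB]  L=[0,1,2,5/2]  R=[3]  => 11/4
value_6 [BBBRBR]  L=[0,1,2,5/2]  R=[11/4,3]  => 21/8
value_7 [BBBRBRB]  L=[0,1,2,5/2,21/8]  R=[11/4,3]  => 43/16
value_8 [BBBRBRBB]  L=[0,1,2,5/2,21/8,43/16]  R=[11/4,3]  => 87/32
value_9 [BBBRBRBBB]  L=[0,1,2,5/2,21/8,43/16,87/32]  R=[11/4,3]  => 175/64
value_10 [BBBRBRBBBR]  L=[0,1,2,5/2,21/8,43/16,87/32]  R=[175/64,11/4,3]  => 349/128
value_11 [BBBRBRBBBRB]  L=[0,1,2,5/2,21/8,43/16,87/32,349/128]  R=[175/64,11/4,3]  => 699/256
value_12 [BBBRBRBBBRBR]  L=[0,1,2,5/2,21/8,43/16,87/32,349/128]  R=[699/256,175/64,11/4,3]  => 1397/512

1397/512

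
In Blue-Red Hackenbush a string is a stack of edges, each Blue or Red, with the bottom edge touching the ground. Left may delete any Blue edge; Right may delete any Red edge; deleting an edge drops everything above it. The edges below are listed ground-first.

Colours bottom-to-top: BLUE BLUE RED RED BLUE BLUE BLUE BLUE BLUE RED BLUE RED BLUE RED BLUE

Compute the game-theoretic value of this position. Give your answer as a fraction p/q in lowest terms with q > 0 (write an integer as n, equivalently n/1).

Build g(s[:k]) for k = 1..15, string s = BLUE BLUE RED RED BLUE BLUE BLUE BLUE BLUE RED BLUE RED BLUE RED BLUE.
step 1: add BLUE to get B; options L={ 0 } R={ — } so 1
step 2: add BLUE to get BB; options L={ 0; 1 } R={ — } so 2
step 3: add RED to get BBR; options L={ 0; 1 } R={ 2 } so 3/2
step 4: add RED to get BBRR; options L={ 0; 1 } R={ 3/2; 2 } so 5/4
step 5: add BLUE to get BBRRB; options L={ 0; 1; 5/4 } R={ 3/2; 2 } so 11/8
step 6: add BLUE to get BBRRBB; options L={ 0; 1; 5/4; 11/8 } R={ 3/2; 2 } so 23/16
step 7: add BLUE to get BBRRBBB; options L={ 0; 1; 5/4; 11/8; 23/16 } R={ 3/2; 2 } so 47/32
step 8: add BLUE to get BBRRBBBB; options L={ 0; 1; 5/4; 11/8; 23/16; 47/32 } R={ 3/2; 2 } so 95/64
step 9: add BLUE to get BBRRBBBBB; options L={ 0; 1; 5/4; 11/8; 23/16; 47/32; 95/64 } R={ 3/2; 2 } so 191/128
step 10: add RED to get BBRRBBBBBR; options L={ 0; 1; 5/4; 11/8; 23/16; 47/32; 95/64 } R={ 191/128; 3/2; 2 } so 381/256
step 11: add BLUE to get BBRRBBBBBRB; options L={ 0; 1; 5/4; 11/8; 23/16; 47/32; 95/64; 381/256 } R={ 191/128; 3/2; 2 } so 763/512
step 12: add RED to get BBRRBBBBBRBR; options L={ 0; 1; 5/4; 11/8; 23/16; 47/32; 95/64; 381/256 } R={ 763/512; 191/128; 3/2; 2 } so 1525/1024
step 13: add BLUE to get BBRRBBBBBRBRB; options L={ 0; 1; 5/4; 11/8; 23/16; 47/32; 95/64; 381/256; 1525/1024 } R={ 763/512; 191/128; 3/2; 2 } so 3051/2048
step 14: add RED to get BBRRBBBBBRBRBR; options L={ 0; 1; 5/4; 11/8; 23/16; 47/32; 95/64; 381/256; 1525/1024 } R={ 3051/2048; 763/512; 191/128; 3/2; 2 } so 6101/4096
step 15: add BLUE to get BBRRBBBBBRBRBRB; options L={ 0; 1; 5/4; 11/8; 23/16; 47/32; 95/64; 381/256; 1525/1024; 6101/4096 } R={ 3051/2048; 763/512; 191/128; 3/2; 2 } so 12203/8192

12203/8192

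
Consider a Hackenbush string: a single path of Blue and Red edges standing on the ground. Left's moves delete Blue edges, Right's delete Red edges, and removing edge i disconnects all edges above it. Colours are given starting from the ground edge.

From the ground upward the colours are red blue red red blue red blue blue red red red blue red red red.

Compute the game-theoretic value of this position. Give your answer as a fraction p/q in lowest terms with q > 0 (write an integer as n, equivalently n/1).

value_1 [r]  L=[·]  R=[0]  ⇒ -1
value_2 [rb]  L=[-1]  R=[0]  ⇒ -1/2
value_3 [rbr]  L=[-1]  R=[-1/2,0]  ⇒ -3/4
value_4 [rbrr]  L=[-1]  R=[-3/4,-1/2,0]  ⇒ -7/8
value_5 [rbrrb]  L=[-1,-7/8]  R=[-3/4,-1/2,0]  ⇒ -13/16
value_6 [rbrrbr]  L=[-1,-7/8]  R=[-13/16,-3/4,-1/2,0]  ⇒ -27/32
value_7 [rbrrbrb]  L=[-1,-7/8,-27/32]  R=[-13/16,-3/4,-1/2,0]  ⇒ -53/64
value_8 [rbrrbrbb]  L=[-1,-7/8,-27/32,-53/64]  R=[-13/16,-3/4,-1/2,0]  ⇒ -105/128
value_9 [rbrrbrbbr]  L=[-1,-7/8,-27/32,-53/64]  R=[-105/128,-13/16,-3/4,-1/2,0]  ⇒ -211/256
value_10 [rbrrbrbbrr]  L=[-1,-7/8,-27/32,-53/64]  R=[-211/256,-105/128,-13/16,-3/4,-1/2,0]  ⇒ -423/512
value_11 [rbrrbrbbrrr]  L=[-1,-7/8,-27/32,-53/64]  R=[-423/512,-211/256,-105/128,-13/16,-3/4,-1/2,0]  ⇒ -847/1024
value_12 [rbrrbrbbrrrb]  L=[-1,-7/8,-27/32,-53/64,-847/1024]  R=[-423/512,-211/256,-105/128,-13/16,-3/4,-1/2,0]  ⇒ -1693/2048
value_13 [rbrrbrbbrrrbr]  L=[-1,-7/8,-27/32,-53/64,-847/1024]  R=[-1693/2048,-423/512,-211/256,-105/128,-13/16,-3/4,-1/2,0]  ⇒ -3387/4096
value_14 [rbrrbrbbrrrbrr]  L=[-1,-7/8,-27/32,-53/64,-847/1024]  R=[-3387/4096,-1693/2048,-423/512,-211/256,-105/128,-13/16,-3/4,-1/2,0]  ⇒ -6775/8192
value_15 [rbrrbrbbrrrbrrr]  L=[-1,-7/8,-27/32,-53/64,-847/1024]  R=[-6775/8192,-3387/4096,-1693/2048,-423/512,-211/256,-105/128,-13/16,-3/4,-1/2,0]  ⇒ -13551/16384

-13551/16384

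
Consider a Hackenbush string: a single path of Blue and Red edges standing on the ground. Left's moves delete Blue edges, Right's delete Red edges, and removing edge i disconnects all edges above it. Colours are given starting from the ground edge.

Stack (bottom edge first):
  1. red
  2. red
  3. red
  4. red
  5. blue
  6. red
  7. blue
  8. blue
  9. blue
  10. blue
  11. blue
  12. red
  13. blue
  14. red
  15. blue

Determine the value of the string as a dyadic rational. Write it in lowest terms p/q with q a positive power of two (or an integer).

Recurse on prefixes of the 15-edge string red red red red blue red blue blue blue blue blue red blue red blue:
1 of 15 · r · max L −∞ · min R 0 gives -1
2 of 15 · rr · max L −∞ · min R -1 gives -2
3 of 15 · rrr · max L −∞ · min R -2 gives -3
4 of 15 · rrrr · max L −∞ · min R -3 gives -4
5 of 15 · rrrrb · max L -4 · min R -3 gives -7/2
6 of 15 · rrrrbr · max L -4 · min R -7/2 gives -15/4
7 of 15 · rrrrbrb · max L -15/4 · min R -7/2 gives -29/8
8 of 15 · rrrrbrbb · max L -29/8 · min R -7/2 gives -57/16
9 of 15 · rrrrbrbbb · max L -57/16 · min R -7/2 gives -113/32
10 of 15 · rrrrbrbbbb · max L -113/32 · min R -7/2 gives -225/64
11 of 15 · rrrrbrbbbbb · max L -225/64 · min R -7/2 gives -449/128
12 of 15 · rrrrbrbbbbbr · max L -225/64 · min R -449/128 gives -899/256
13 of 15 · rrrrbrbbbbbrb · max L -899/256 · min R -449/128 gives -1797/512
14 of 15 · rrrrbrbbbbbrbr · max L -899/256 · min R -1797/512 gives -3595/1024
15 of 15 · rrrrbrbbbbbrbrb · max L -3595/1024 · min R -1797/512 gives -7189/2048

-7189/2048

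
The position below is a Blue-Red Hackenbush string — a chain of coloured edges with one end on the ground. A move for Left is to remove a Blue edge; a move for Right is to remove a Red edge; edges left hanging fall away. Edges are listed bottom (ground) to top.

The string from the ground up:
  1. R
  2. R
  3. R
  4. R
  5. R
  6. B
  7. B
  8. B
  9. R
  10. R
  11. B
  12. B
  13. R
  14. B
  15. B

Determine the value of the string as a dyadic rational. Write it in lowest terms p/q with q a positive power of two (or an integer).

Recurse on prefixes of the 15-edge string R R R R R B B B R R B B R B B:
edge 1 of 15 (R): { · | 0 } → -1
edge 2 of 15 (R): { · | -1; 0 } → -2
edge 3 of 15 (R): { · | -2; -1; 0 } → -3
edge 4 of 15 (R): { · | -3; -2; -1; 0 } → -4
edge 5 of 15 (R): { · | -4; -3; -2; -1; 0 } → -5
edge 6 of 15 (B): { -5 | -4; -3; -2; -1; 0 } → -9/2
edge 7 of 15 (B): { -5; -9/2 | -4; -3; -2; -1; 0 } → -17/4
edge 8 of 15 (B): { -5; -9/2; -17/4 | -4; -3; -2; -1; 0 } → -33/8
edge 9 of 15 (R): { -5; -9/2; -17/4 | -33/8; -4; -3; -2; -1; 0 } → -67/16
edge 10 of 15 (R): { -5; -9/2; -17/4 | -67/16; -33/8; -4; -3; -2; -1; 0 } → -135/32
edge 11 of 15 (B): { -5; -9/2; -17/4; -135/32 | -67/16; -33/8; -4; -3; -2; -1; 0 } → -269/64
edge 12 of 15 (B): { -5; -9/2; -17/4; -135/32; -269/64 | -67/16; -33/8; -4; -3; -2; -1; 0 } → -537/128
edge 13 of 15 (R): { -5; -9/2; -17/4; -135/32; -269/64 | -537/128; -67/16; -33/8; -4; -3; -2; -1; 0 } → -1075/256
edge 14 of 15 (B): { -5; -9/2; -17/4; -135/32; -269/64; -1075/256 | -537/128; -67/16; -33/8; -4; -3; -2; -1; 0 } → -2149/512
edge 15 of 15 (B): { -5; -9/2; -17/4; -135/32; -269/64; -1075/256; -2149/512 | -537/128; -67/16; -33/8; -4; -3; -2; -1; 0 } → -4297/1024

-4297/1024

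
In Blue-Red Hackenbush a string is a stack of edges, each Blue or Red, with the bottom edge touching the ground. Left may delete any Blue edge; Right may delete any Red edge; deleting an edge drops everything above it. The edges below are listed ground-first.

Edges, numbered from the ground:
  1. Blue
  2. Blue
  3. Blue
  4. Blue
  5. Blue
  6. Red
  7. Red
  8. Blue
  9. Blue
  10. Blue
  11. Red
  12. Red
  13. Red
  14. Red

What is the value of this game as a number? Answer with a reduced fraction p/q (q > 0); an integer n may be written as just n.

2273/512

Prefix values for Blue Blue Blue Blue Blue Red Red Blue Blue Blue Red Red Red Red via {L|R} + simplicity:
edge 1 of 14 (Blue): { 0 | (no moves) } so 1
edge 2 of 14 (Blue): { 0,1 | (no moves) } so 2
edge 3 of 14 (Blue): { 0,1,2 | (no moves) } so 3
edge 4 of 14 (Blue): { 0,1,2,3 | (no moves) } so 4
edge 5 of 14 (Blue): { 0,1,2,3,4 | (no moves) } so 5
edge 6 of 14 (Red): { 0,1,2,3,4 | 5 } so 9/2
edge 7 of 14 (Red): { 0,1,2,3,4 | 9/2,5 } so 17/4
edge 8 of 14 (Blue): { 0,1,2,3,4,17/4 | 9/2,5 } so 35/8
edge 9 of 14 (Blue): { 0,1,2,3,4,17/4,35/8 | 9/2,5 } so 71/16
edge 10 of 14 (Blue): { 0,1,2,3,4,17/4,35/8,71/16 | 9/2,5 } so 143/32
edge 11 of 14 (Red): { 0,1,2,3,4,17/4,35/8,71/16 | 143/32,9/2,5 } so 285/64
edge 12 of 14 (Red): { 0,1,2,3,4,17/4,35/8,71/16 | 285/64,143/32,9/2,5 } so 569/128
edge 13 of 14 (Red): { 0,1,2,3,4,17/4,35/8,71/16 | 569/128,285/64,143/32,9/2,5 } so 1137/256
edge 14 of 14 (Red): { 0,1,2,3,4,17/4,35/8,71/16 | 1137/256,569/128,285/64,143/32,9/2,5 } so 2273/512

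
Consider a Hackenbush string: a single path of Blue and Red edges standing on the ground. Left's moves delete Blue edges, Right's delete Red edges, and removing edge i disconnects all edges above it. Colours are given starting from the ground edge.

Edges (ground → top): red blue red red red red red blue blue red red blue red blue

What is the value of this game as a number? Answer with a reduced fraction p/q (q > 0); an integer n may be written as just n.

-7989/8192

Recurse on prefixes of the 14-edge string red blue red red red red red blue blue red red blue red blue:
G_1 [r]  L=[(no moves)]  R=[0]  -> -1
G_2 [rb]  L=[-1]  R=[0]  -> -1/2
G_3 [rbr]  L=[-1]  R=[-1/2 0]  -> -3/4
G_4 [rbrr]  L=[-1]  R=[-3/4 -1/2 0]  -> -7/8
G_5 [rbrrr]  L=[-1]  R=[-7/8 -3/4 -1/2 0]  -> -15/16
G_6 [rbrrrr]  L=[-1]  R=[-15/16 -7/8 -3/4 -1/2 0]  -> -31/32
G_7 [rbrrrrr]  L=[-1]  R=[-31/32 -15/16 -7/8 -3/4 -1/2 0]  -> -63/64
G_8 [rbrrrrrb]  L=[-1 -63/64]  R=[-31/32 -15/16 -7/8 -3/4 -1/2 0]  -> -125/128
G_9 [rbrrrrrbb]  L=[-1 -63/64 -125/128]  R=[-31/32 -15/16 -7/8 -3/4 -1/2 0]  -> -249/256
G_10 [rbrrrrrbbr]  L=[-1 -63/64 -125/128]  R=[-249/256 -31/32 -15/16 -7/8 -3/4 -1/2 0]  -> -499/512
G_11 [rbrrrrrbbrr]  L=[-1 -63/64 -125/128]  R=[-499/512 -249/256 -31/32 -15/16 -7/8 -3/4 -1/2 0]  -> -999/1024
G_12 [rbrrrrrbbrrb]  L=[-1 -63/64 -125/128 -999/1024]  R=[-499/512 -249/256 -31/32 -15/16 -7/8 -3/4 -1/2 0]  -> -1997/2048
G_13 [rbrrrrrbbrrbr]  L=[-1 -63/64 -125/128 -999/1024]  R=[-1997/2048 -499/512 -249/256 -31/32 -15/16 -7/8 -3/4 -1/2 0]  -> -3995/4096
G_14 [rbrrrrrbbrrbrb]  L=[-1 -63/64 -125/128 -999/1024 -3995/4096]  R=[-1997/2048 -499/512 -249/256 -31/32 -15/16 -7/8 -3/4 -1/2 0]  -> -7989/8192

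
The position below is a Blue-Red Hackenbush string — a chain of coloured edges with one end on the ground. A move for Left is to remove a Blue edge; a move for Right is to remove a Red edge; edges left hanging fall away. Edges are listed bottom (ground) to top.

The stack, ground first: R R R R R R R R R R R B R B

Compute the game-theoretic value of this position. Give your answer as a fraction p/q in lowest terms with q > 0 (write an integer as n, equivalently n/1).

Prefix values for R R R R R R R R R R R B R B via {L|R} + simplicity:
step 1: add R to get R; options L={  } R={ 0 } = -1
step 2: add R to get RR; options L={  } R={ -1; 0 } = -2
step 3: add R to get RRR; options L={  } R={ -2; -1; 0 } = -3
step 4: add R to get RRRR; options L={  } R={ -3; -2; -1; 0 } = -4
step 5: add R to get RRRRR; options L={  } R={ -4; -3; -2; -1; 0 } = -5
step 6: add R to get RRRRRR; options L={  } R={ -5; -4; -3; -2; -1; 0 } = -6
step 7: add R to get RRRRRRR; options L={  } R={ -6; -5; -4; -3; -2; -1; 0 } = -7
step 8: add R to get RRRRRRRR; options L={  } R={ -7; -6; -5; -4; -3; -2; -1; 0 } = -8
step 9: add R to get RRRRRRRRR; options L={  } R={ -8; -7; -6; -5; -4; -3; -2; -1; 0 } = -9
step 10: add R to get RRRRRRRRRR; options L={  } R={ -9; -8; -7; -6; -5; -4; -3; -2; -1; 0 } = -10
step 11: add R to get RRRRRRRRRRR; options L={  } R={ -10; -9; -8; -7; -6; -5; -4; -3; -2; -1; 0 } = -11
step 12: add B to get RRRRRRRRRRRB; options L={ -11 } R={ -10; -9; -8; -7; -6; -5; -4; -3; -2; -1; 0 } = -21/2
step 13: add R to get RRRRRRRRRRRBR; options L={ -11 } R={ -21/2; -10; -9; -8; -7; -6; -5; -4; -3; -2; -1; 0 } = -43/4
step 14: add B to get RRRRRRRRRRRBRB; options L={ -11; -43/4 } R={ -21/2; -10; -9; -8; -7; -6; -5; -4; -3; -2; -1; 0 } = -85/8

-85/8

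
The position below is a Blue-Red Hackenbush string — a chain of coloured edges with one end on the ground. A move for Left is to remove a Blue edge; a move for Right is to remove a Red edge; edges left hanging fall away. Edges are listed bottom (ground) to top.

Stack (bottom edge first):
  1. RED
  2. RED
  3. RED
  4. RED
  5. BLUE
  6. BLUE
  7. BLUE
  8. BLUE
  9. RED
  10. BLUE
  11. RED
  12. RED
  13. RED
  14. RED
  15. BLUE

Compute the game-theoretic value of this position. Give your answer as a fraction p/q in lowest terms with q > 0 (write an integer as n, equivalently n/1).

G(R) = { — | 0 } gives -1
G(RR) = { — | -1; 0 } gives -2
G(RRR) = { — | -2; -1; 0 } gives -3
G(RRRR) = { — | -3; -2; -1; 0 } gives -4
G(RRRRB) = { -4 | -3; -2; -1; 0 } gives -7/2
G(RRRRBB) = { -4; -7/2 | -3; -2; -1; 0 } gives -13/4
G(RRRRBBB) = { -4; -7/2; -13/4 | -3; -2; -1; 0 } gives -25/8
G(RRRRBBBB) = { -4; -7/2; -13/4; -25/8 | -3; -2; -1; 0 } gives -49/16
G(RRRRBBBBR) = { -4; -7/2; -13/4; -25/8 | -49/16; -3; -2; -1; 0 } gives -99/32
G(RRRRBBBBRB) = { -4; -7/2; -13/4; -25/8; -99/32 | -49/16; -3; -2; -1; 0 } gives -197/64
G(RRRRBBBBRBR) = { -4; -7/2; -13/4; -25/8; -99/32 | -197/64; -49/16; -3; -2; -1; 0 } gives -395/128
G(RRRRBBBBRBRR) = { -4; -7/2; -13/4; -25/8; -99/32 | -395/128; -197/64; -49/16; -3; -2; -1; 0 } gives -791/256
G(RRRRBBBBRBRRR) = { -4; -7/2; -13/4; -25/8; -99/32 | -791/256; -395/128; -197/64; -49/16; -3; -2; -1; 0 } gives -1583/512
G(RRRRBBBBRBRRRR) = { -4; -7/2; -13/4; -25/8; -99/32 | -1583/512; -791/256; -395/128; -197/64; -49/16; -3; -2; -1; 0 } gives -3167/1024
G(RRRRBBBBRBRRRRB) = { -4; -7/2; -13/4; -25/8; -99/32; -3167/1024 | -1583/512; -791/256; -395/128; -197/64; -49/16; -3; -2; -1; 0 } gives -6333/2048

-6333/2048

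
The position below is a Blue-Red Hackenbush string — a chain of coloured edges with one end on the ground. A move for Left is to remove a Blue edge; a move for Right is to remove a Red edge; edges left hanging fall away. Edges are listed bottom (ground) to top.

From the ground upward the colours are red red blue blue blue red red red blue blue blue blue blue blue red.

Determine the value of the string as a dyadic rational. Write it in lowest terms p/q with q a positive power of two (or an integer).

-9987/8192

Recurse on prefixes of the 15-edge string red red blue blue blue red red red blue blue blue blue blue blue red:
v_1 [r]  L=[—]  R=[0]  — -1
v_2 [rr]  L=[—]  R=[-1,0]  — -2
v_3 [rrb]  L=[-2]  R=[-1,0]  — -3/2
v_4 [rrbb]  L=[-2,-3/2]  R=[-1,0]  — -5/4
v_5 [rrbbb]  L=[-2,-3/2,-5/4]  R=[-1,0]  — -9/8
v_6 [rrbbbr]  L=[-2,-3/2,-5/4]  R=[-9/8,-1,0]  — -19/16
v_7 [rrbbbrr]  L=[-2,-3/2,-5/4]  R=[-19/16,-9/8,-1,0]  — -39/32
v_8 [rrbbbrrr]  L=[-2,-3/2,-5/4]  R=[-39/32,-19/16,-9/8,-1,0]  — -79/64
v_9 [rrbbbrrrb]  L=[-2,-3/2,-5/4,-79/64]  R=[-39/32,-19/16,-9/8,-1,0]  — -157/128
v_10 [rrbbbrrrbb]  L=[-2,-3/2,-5/4,-79/64,-157/128]  R=[-39/32,-19/16,-9/8,-1,0]  — -313/256
v_11 [rrbbbrrrbbb]  L=[-2,-3/2,-5/4,-79/64,-157/128,-313/256]  R=[-39/32,-19/16,-9/8,-1,0]  — -625/512
v_12 [rrbbbrrrbbbb]  L=[-2,-3/2,-5/4,-79/64,-157/128,-313/256,-625/512]  R=[-39/32,-19/16,-9/8,-1,0]  — -1249/1024
v_13 [rrbbbrrrbbbbb]  L=[-2,-3/2,-5/4,-79/64,-157/128,-313/256,-625/512,-1249/1024]  R=[-39/32,-19/16,-9/8,-1,0]  — -2497/2048
v_14 [rrbbbrrrbbbbbb]  L=[-2,-3/2,-5/4,-79/64,-157/128,-313/256,-625/512,-1249/1024,-2497/2048]  R=[-39/32,-19/16,-9/8,-1,0]  — -4993/4096
v_15 [rrbbbrrrbbbbbbr]  L=[-2,-3/2,-5/4,-79/64,-157/128,-313/256,-625/512,-1249/1024,-2497/2048]  R=[-4993/4096,-39/32,-19/16,-9/8,-1,0]  — -9987/8192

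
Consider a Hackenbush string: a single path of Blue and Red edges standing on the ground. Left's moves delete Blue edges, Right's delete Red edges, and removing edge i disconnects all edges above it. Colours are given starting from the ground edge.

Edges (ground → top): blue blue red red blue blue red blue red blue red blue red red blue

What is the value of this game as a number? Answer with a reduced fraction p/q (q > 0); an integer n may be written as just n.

step 1: add blue to get b; options L={ 0 } R={ none } — 1
step 2: add blue to get bb; options L={ 0 1 } R={ none } — 2
step 3: add red to get bbr; options L={ 0 1 } R={ 2 } — 3/2
step 4: add red to get bbrr; options L={ 0 1 } R={ 3/2 2 } — 5/4
step 5: add blue to get bbrrb; options L={ 0 1 5/4 } R={ 3/2 2 } — 11/8
step 6: add blue to get bbrrbb; options L={ 0 1 5/4 11/8 } R={ 3/2 2 } — 23/16
step 7: add red to get bbrrbbr; options L={ 0 1 5/4 11/8 } R={ 23/16 3/2 2 } — 45/32
step 8: add blue to get bbrrbbrb; options L={ 0 1 5/4 11/8 45/32 } R={ 23/16 3/2 2 } — 91/64
step 9: add red to get bbrrbbrbr; options L={ 0 1 5/4 11/8 45/32 } R={ 91/64 23/16 3/2 2 } — 181/128
step 10: add blue to get bbrrbbrbrb; options L={ 0 1 5/4 11/8 45/32 181/128 } R={ 91/64 23/16 3/2 2 } — 363/256
step 11: add red to get bbrrbbrbrbr; options L={ 0 1 5/4 11/8 45/32 181/128 } R={ 363/256 91/64 23/16 3/2 2 } — 725/512
step 12: add blue to get bbrrbbrbrbrb; options L={ 0 1 5/4 11/8 45/32 181/128 725/512 } R={ 363/256 91/64 23/16 3/2 2 } — 1451/1024
step 13: add red to get bbrrbbrbrbrbr; options L={ 0 1 5/4 11/8 45/32 181/128 725/512 } R={ 1451/1024 363/256 91/64 23/16 3/2 2 } — 2901/2048
step 14: add red to get bbrrbbrbrbrbrr; options L={ 0 1 5/4 11/8 45/32 181/128 725/512 } R={ 2901/2048 1451/1024 363/256 91/64 23/16 3/2 2 } — 5801/4096
step 15: add blue to get bbrrbbrbrbrbrrb; options L={ 0 1 5/4 11/8 45/32 181/128 725/512 5801/4096 } R={ 2901/2048 1451/1024 363/256 91/64 23/16 3/2 2 } — 11603/8192

11603/8192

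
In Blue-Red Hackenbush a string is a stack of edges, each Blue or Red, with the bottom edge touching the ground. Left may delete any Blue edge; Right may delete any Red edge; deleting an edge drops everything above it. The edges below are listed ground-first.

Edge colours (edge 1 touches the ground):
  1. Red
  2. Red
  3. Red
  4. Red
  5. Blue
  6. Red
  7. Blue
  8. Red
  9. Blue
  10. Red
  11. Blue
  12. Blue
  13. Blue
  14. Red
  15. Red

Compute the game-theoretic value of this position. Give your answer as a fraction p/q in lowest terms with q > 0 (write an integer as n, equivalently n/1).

Build val(s[:k]) for k = 1..15, string s = Red Red Red Red Blue Red Blue Red Blue Red Blue Blue Blue Red Red.
val(R) = { ∅ | 0 } -> -1
val(RR) = { ∅ | -1 0 } -> -2
val(RRR) = { ∅ | -2 -1 0 } -> -3
val(RRRR) = { ∅ | -3 -2 -1 0 } -> -4
val(RRRRB) = { -4 | -3 -2 -1 0 } -> -7/2
val(RRRRBR) = { -4 | -7/2 -3 -2 -1 0 } -> -15/4
val(RRRRBRB) = { -4 -15/4 | -7/2 -3 -2 -1 0 } -> -29/8
val(RRRRBRBR) = { -4 -15/4 | -29/8 -7/2 -3 -2 -1 0 } -> -59/16
val(RRRRBRBRB) = { -4 -15/4 -59/16 | -29/8 -7/2 -3 -2 -1 0 } -> -117/32
val(RRRRBRBRBR) = { -4 -15/4 -59/16 | -117/32 -29/8 -7/2 -3 -2 -1 0 } -> -235/64
val(RRRRBRBRBRB) = { -4 -15/4 -59/16 -235/64 | -117/32 -29/8 -7/2 -3 -2 -1 0 } -> -469/128
val(RRRRBRBRBRBB) = { -4 -15/4 -59/16 -235/64 -469/128 | -117/32 -29/8 -7/2 -3 -2 -1 0 } -> -937/256
val(RRRRBRBRBRBBB) = { -4 -15/4 -59/16 -235/64 -469/128 -937/256 | -117/32 -29/8 -7/2 -3 -2 -1 0 } -> -1873/512
val(RRRRBRBRBRBBBR) = { -4 -15/4 -59/16 -235/64 -469/128 -937/256 | -1873/512 -117/32 -29/8 -7/2 -3 -2 -1 0 } -> -3747/1024
val(RRRRBRBRBRBBBRR) = { -4 -15/4 -59/16 -235/64 -469/128 -937/256 | -3747/1024 -1873/512 -117/32 -29/8 -7/2 -3 -2 -1 0 } -> -7495/2048

-7495/2048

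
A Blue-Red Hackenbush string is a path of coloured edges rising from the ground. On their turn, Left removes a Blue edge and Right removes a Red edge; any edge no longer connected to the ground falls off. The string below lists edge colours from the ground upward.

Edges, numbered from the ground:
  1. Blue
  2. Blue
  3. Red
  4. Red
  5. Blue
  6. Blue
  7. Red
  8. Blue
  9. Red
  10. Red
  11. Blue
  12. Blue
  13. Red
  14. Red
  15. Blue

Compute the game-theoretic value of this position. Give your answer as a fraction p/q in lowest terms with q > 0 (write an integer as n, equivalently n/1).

edge 1 of 15 (Blue): { 0 | · } so 1
edge 2 of 15 (Blue): { 0,1 | · } so 2
edge 3 of 15 (Red): { 0,1 | 2 } so 3/2
edge 4 of 15 (Red): { 0,1 | 3/2,2 } so 5/4
edge 5 of 15 (Blue): { 0,1,5/4 | 3/2,2 } so 11/8
edge 6 of 15 (Blue): { 0,1,5/4,11/8 | 3/2,2 } so 23/16
edge 7 of 15 (Red): { 0,1,5/4,11/8 | 23/16,3/2,2 } so 45/32
edge 8 of 15 (Blue): { 0,1,5/4,11/8,45/32 | 23/16,3/2,2 } so 91/64
edge 9 of 15 (Red): { 0,1,5/4,11/8,45/32 | 91/64,23/16,3/2,2 } so 181/128
edge 10 of 15 (Red): { 0,1,5/4,11/8,45/32 | 181/128,91/64,23/16,3/2,2 } so 361/256
edge 11 of 15 (Blue): { 0,1,5/4,11/8,45/32,361/256 | 181/128,91/64,23/16,3/2,2 } so 723/512
edge 12 of 15 (Blue): { 0,1,5/4,11/8,45/32,361/256,723/512 | 181/128,91/64,23/16,3/2,2 } so 1447/1024
edge 13 of 15 (Red): { 0,1,5/4,11/8,45/32,361/256,723/512 | 1447/1024,181/128,91/64,23/16,3/2,2 } so 2893/2048
edge 14 of 15 (Red): { 0,1,5/4,11/8,45/32,361/256,723/512 | 2893/2048,1447/1024,181/128,91/64,23/16,3/2,2 } so 5785/4096
edge 15 of 15 (Blue): { 0,1,5/4,11/8,45/32,361/256,723/512,5785/4096 | 2893/2048,1447/1024,181/128,91/64,23/16,3/2,2 } so 11571/8192

11571/8192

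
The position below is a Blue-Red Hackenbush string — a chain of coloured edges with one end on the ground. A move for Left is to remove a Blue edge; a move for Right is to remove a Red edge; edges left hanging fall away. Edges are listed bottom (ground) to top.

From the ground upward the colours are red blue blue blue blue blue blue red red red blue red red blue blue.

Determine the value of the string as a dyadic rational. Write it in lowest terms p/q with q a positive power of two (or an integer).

Prefix values for red blue blue blue blue blue blue red red red blue red red blue blue via {L|R} + simplicity:
v_1 [r]  L=[·]  R=[0]  = -1
v_2 [rb]  L=[-1]  R=[0]  = -1/2
v_3 [rbb]  L=[-1; -1/2]  R=[0]  = -1/4
v_4 [rbbb]  L=[-1; -1/2; -1/4]  R=[0]  = -1/8
v_5 [rbbbb]  L=[-1; -1/2; -1/4; -1/8]  R=[0]  = -1/16
v_6 [rbbbbb]  L=[-1; -1/2; -1/4; -1/8; -1/16]  R=[0]  = -1/32
v_7 [rbbbbbb]  L=[-1; -1/2; -1/4; -1/8; -1/16; -1/32]  R=[0]  = -1/64
v_8 [rbbbbbbr]  L=[-1; -1/2; -1/4; -1/8; -1/16; -1/32]  R=[-1/64; 0]  = -3/128
v_9 [rbbbbbbrr]  L=[-1; -1/2; -1/4; -1/8; -1/16; -1/32]  R=[-3/128; -1/64; 0]  = -7/256
v_10 [rbbbbbbrrr]  L=[-1; -1/2; -1/4; -1/8; -1/16; -1/32]  R=[-7/256; -3/128; -1/64; 0]  = -15/512
v_11 [rbbbbbbrrrb]  L=[-1; -1/2; -1/4; -1/8; -1/16; -1/32; -15/512]  R=[-7/256; -3/128; -1/64; 0]  = -29/1024
v_12 [rbbbbbbrrrbr]  L=[-1; -1/2; -1/4; -1/8; -1/16; -1/32; -15/512]  R=[-29/1024; -7/256; -3/128; -1/64; 0]  = -59/2048
v_13 [rbbbbbbrrrbrr]  L=[-1; -1/2; -1/4; -1/8; -1/16; -1/32; -15/512]  R=[-59/2048; -29/1024; -7/256; -3/128; -1/64; 0]  = -119/4096
v_14 [rbbbbbbrrrbrrb]  L=[-1; -1/2; -1/4; -1/8; -1/16; -1/32; -15/512; -119/4096]  R=[-59/2048; -29/1024; -7/256; -3/128; -1/64; 0]  = -237/8192
v_15 [rbbbbbbrrrbrrbb]  L=[-1; -1/2; -1/4; -1/8; -1/16; -1/32; -15/512; -119/4096; -237/8192]  R=[-59/2048; -29/1024; -7/256; -3/128; -1/64; 0]  = -473/16384

-473/16384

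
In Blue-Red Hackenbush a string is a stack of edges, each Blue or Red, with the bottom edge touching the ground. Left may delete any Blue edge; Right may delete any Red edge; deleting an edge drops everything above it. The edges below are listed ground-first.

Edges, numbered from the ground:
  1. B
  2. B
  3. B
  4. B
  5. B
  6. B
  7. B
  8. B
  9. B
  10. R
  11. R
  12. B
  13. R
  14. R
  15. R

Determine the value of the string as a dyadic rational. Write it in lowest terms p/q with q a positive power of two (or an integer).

1 of 15 · B · max L 0 · min R +∞ — 1
2 of 15 · BB · max L 1 · min R +∞ — 2
3 of 15 · BBB · max L 2 · min R +∞ — 3
4 of 15 · BBBB · max L 3 · min R +∞ — 4
5 of 15 · BBBBB · max L 4 · min R +∞ — 5
6 of 15 · BBBBBB · max L 5 · min R +∞ — 6
7 of 15 · BBBBBBB · max L 6 · min R +∞ — 7
8 of 15 · BBBBBBBB · max L 7 · min R +∞ — 8
9 of 15 · BBBBBBBBB · max L 8 · min R +∞ — 9
10 of 15 · BBBBBBBBBR · max L 8 · min R 9 — 17/2
11 of 15 · BBBBBBBBBRR · max L 8 · min R 17/2 — 33/4
12 of 15 · BBBBBBBBBRRB · max L 33/4 · min R 17/2 — 67/8
13 of 15 · BBBBBBBBBRRBR · max L 33/4 · min R 67/8 — 133/16
14 of 15 · BBBBBBBBBRRBRR · max L 33/4 · min R 133/16 — 265/32
15 of 15 · BBBBBBBBBRRBRRR · max L 33/4 · min R 265/32 — 529/64

529/64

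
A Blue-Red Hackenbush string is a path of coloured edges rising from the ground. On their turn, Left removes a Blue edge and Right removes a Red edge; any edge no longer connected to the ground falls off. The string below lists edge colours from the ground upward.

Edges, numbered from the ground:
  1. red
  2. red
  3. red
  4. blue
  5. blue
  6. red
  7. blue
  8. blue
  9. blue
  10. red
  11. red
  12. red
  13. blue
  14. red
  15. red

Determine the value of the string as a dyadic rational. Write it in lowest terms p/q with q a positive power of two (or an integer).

Recurse on prefixes of the 15-edge string red red red blue blue red blue blue blue red red red blue red red:
G(r) = {  | 0 } => -1
G(rr) = {  | -1,0 } => -2
G(rrr) = {  | -2,-1,0 } => -3
G(rrrb) = { -3 | -2,-1,0 } => -5/2
G(rrrbb) = { -3,-5/2 | -2,-1,0 } => -9/4
G(rrrbbr) = { -3,-5/2 | -9/4,-2,-1,0 } => -19/8
G(rrrbbrb) = { -3,-5/2,-19/8 | -9/4,-2,-1,0 } => -37/16
G(rrrbbrbb) = { -3,-5/2,-19/8,-37/16 | -9/4,-2,-1,0 } => -73/32
G(rrrbbrbbb) = { -3,-5/2,-19/8,-37/16,-73/32 | -9/4,-2,-1,0 } => -145/64
G(rrrbbrbbbr) = { -3,-5/2,-19/8,-37/16,-73/32 | -145/64,-9/4,-2,-1,0 } => -291/128
G(rrrbbrbbbrr) = { -3,-5/2,-19/8,-37/16,-73/32 | -291/128,-145/64,-9/4,-2,-1,0 } => -583/256
G(rrrbbrbbbrrr) = { -3,-5/2,-19/8,-37/16,-73/32 | -583/256,-291/128,-145/64,-9/4,-2,-1,0 } => -1167/512
G(rrrbbrbbbrrrb) = { -3,-5/2,-19/8,-37/16,-73/32,-1167/512 | -583/256,-291/128,-145/64,-9/4,-2,-1,0 } => -2333/1024
G(rrrbbrbbbrrrbr) = { -3,-5/2,-19/8,-37/16,-73/32,-1167/512 | -2333/1024,-583/256,-291/128,-145/64,-9/4,-2,-1,0 } => -4667/2048
G(rrrbbrbbbrrrbrr) = { -3,-5/2,-19/8,-37/16,-73/32,-1167/512 | -4667/2048,-2333/1024,-583/256,-291/128,-145/64,-9/4,-2,-1,0 } => -9335/4096

-9335/4096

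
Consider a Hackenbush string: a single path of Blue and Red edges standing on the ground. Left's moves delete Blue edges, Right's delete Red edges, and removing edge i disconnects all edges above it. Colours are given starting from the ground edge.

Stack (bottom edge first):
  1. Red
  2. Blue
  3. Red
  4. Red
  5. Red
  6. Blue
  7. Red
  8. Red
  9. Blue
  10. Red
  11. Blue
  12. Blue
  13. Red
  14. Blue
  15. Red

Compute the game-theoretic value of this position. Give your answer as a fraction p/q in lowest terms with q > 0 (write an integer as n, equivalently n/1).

-15179/16384

edge 1 of 15 (Red): { · | 0 } so -1
edge 2 of 15 (Blue): { -1 | 0 } so -1/2
edge 3 of 15 (Red): { -1 | -1/2, 0 } so -3/4
edge 4 of 15 (Red): { -1 | -3/4, -1/2, 0 } so -7/8
edge 5 of 15 (Red): { -1 | -7/8, -3/4, -1/2, 0 } so -15/16
edge 6 of 15 (Blue): { -1, -15/16 | -7/8, -3/4, -1/2, 0 } so -29/32
edge 7 of 15 (Red): { -1, -15/16 | -29/32, -7/8, -3/4, -1/2, 0 } so -59/64
edge 8 of 15 (Red): { -1, -15/16 | -59/64, -29/32, -7/8, -3/4, -1/2, 0 } so -119/128
edge 9 of 15 (Blue): { -1, -15/16, -119/128 | -59/64, -29/32, -7/8, -3/4, -1/2, 0 } so -237/256
edge 10 of 15 (Red): { -1, -15/16, -119/128 | -237/256, -59/64, -29/32, -7/8, -3/4, -1/2, 0 } so -475/512
edge 11 of 15 (Blue): { -1, -15/16, -119/128, -475/512 | -237/256, -59/64, -29/32, -7/8, -3/4, -1/2, 0 } so -949/1024
edge 12 of 15 (Blue): { -1, -15/16, -119/128, -475/512, -949/1024 | -237/256, -59/64, -29/32, -7/8, -3/4, -1/2, 0 } so -1897/2048
edge 13 of 15 (Red): { -1, -15/16, -119/128, -475/512, -949/1024 | -1897/2048, -237/256, -59/64, -29/32, -7/8, -3/4, -1/2, 0 } so -3795/4096
edge 14 of 15 (Blue): { -1, -15/16, -119/128, -475/512, -949/1024, -3795/4096 | -1897/2048, -237/256, -59/64, -29/32, -7/8, -3/4, -1/2, 0 } so -7589/8192
edge 15 of 15 (Red): { -1, -15/16, -119/128, -475/512, -949/1024, -3795/4096 | -7589/8192, -1897/2048, -237/256, -59/64, -29/32, -7/8, -3/4, -1/2, 0 } so -15179/16384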